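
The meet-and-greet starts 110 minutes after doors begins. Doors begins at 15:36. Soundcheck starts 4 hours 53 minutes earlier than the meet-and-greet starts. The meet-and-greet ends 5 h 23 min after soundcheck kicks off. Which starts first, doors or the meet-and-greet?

doors

The meet-and-greet starts at 15:36 + 110 min = 17:26.
Doors starts at 15:36 and the meet-and-greet starts at 17:26, so doors is first.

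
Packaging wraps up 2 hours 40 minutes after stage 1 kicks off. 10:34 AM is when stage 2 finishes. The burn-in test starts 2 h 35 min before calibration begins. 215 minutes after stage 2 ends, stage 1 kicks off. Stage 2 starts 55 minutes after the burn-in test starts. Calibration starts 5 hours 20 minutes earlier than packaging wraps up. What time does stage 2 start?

Stage 1 starts at 10:34 AM + 215 min = 2:09 PM.
Packaging ends at 2:09 PM + 160 min = 4:49 PM.
Calibration starts at 4:49 PM − 320 min = 11:29 AM.
The burn-in test starts at 11:29 AM − 155 min = 8:54 AM.
Stage 2 starts at 8:54 AM + 55 min = 9:49 AM.

9:49 AM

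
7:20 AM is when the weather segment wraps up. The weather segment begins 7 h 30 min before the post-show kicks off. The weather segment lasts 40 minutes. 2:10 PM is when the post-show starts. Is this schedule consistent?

The weather segment starts at 2:10 PM − 450 min = 6:40 AM.
The weather segment ends at 6:40 AM + 40 min = 7:20 AM.
That matches the stated 7:20 AM, so the schedule is consistent.

Yes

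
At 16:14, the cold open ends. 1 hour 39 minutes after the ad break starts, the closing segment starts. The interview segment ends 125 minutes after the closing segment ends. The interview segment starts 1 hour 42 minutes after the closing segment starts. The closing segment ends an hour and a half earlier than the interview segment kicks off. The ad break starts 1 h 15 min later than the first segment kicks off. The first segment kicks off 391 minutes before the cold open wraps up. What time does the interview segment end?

14:54

The first segment starts at 16:14 − 391 min = 09:43.
The ad break starts at 09:43 + 75 min = 10:58.
The closing segment starts at 10:58 + 99 min = 12:37.
The interview segment starts at 12:37 + 102 min = 14:19.
The closing segment ends at 14:19 − 90 min = 12:49.
The interview segment ends at 12:49 + 125 min = 14:54.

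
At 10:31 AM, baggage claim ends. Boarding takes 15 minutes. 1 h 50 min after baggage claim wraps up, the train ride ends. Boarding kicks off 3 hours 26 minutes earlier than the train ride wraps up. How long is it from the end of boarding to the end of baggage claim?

1 hour 21 minutes

The train ride ends at 10:31 AM + 110 min = 12:21 PM.
Boarding starts at 12:21 PM − 206 min = 8:55 AM.
Boarding ends at 8:55 AM + 15 min = 9:10 AM.
From 9:10 AM to 10:31 AM is 1 hour 21 minutes.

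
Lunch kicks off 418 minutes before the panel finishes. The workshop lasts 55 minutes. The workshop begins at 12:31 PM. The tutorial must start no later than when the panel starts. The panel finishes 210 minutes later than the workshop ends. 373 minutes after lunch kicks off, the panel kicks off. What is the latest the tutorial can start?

The workshop ends at 12:31 PM + 55 min = 1:26 PM.
The panel ends at 1:26 PM + 210 min = 4:56 PM.
Lunch starts at 4:56 PM − 418 min = 9:58 AM.
The panel starts at 9:58 AM + 373 min = 4:11 PM.
The tutorial is bounded by the panel, so the latest it can start is 4:11 PM.

4:11 PM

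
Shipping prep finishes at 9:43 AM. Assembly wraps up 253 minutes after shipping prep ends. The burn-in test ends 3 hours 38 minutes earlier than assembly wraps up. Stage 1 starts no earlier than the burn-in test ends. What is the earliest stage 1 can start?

10:18 AM

Assembly ends at 9:43 AM + 253 min = 1:56 PM.
The burn-in test ends at 1:56 PM − 218 min = 10:18 AM.
Stage 1 is bounded by the burn-in test, so the earliest it can start is 10:18 AM.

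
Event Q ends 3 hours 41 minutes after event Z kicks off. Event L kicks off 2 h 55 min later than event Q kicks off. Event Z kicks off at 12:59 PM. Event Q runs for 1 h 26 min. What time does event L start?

Event Q ends at 12:59 PM + 221 min = 4:40 PM.
Event Q starts at 4:40 PM − 86 min = 3:14 PM.
Event L starts at 3:14 PM + 175 min = 6:09 PM.

6:09 PM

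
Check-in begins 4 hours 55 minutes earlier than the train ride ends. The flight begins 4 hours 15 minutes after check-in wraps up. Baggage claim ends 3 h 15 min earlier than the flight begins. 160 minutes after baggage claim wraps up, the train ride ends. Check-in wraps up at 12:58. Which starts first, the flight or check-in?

The flight starts at 12:58 + 255 min = 17:13.
Baggage claim ends at 17:13 − 195 min = 13:58.
The train ride ends at 13:58 + 160 min = 16:38.
Check-in starts at 16:38 − 295 min = 11:43.
The flight starts at 17:13 and check-in starts at 11:43, so check-in is first.

check-in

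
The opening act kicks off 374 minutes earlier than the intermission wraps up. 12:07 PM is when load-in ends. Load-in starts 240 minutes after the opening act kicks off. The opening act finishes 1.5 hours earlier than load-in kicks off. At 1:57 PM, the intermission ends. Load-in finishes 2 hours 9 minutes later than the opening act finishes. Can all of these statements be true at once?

No

The opening act starts at 1:57 PM − 374 min = 7:43 AM.
Load-in starts at 7:43 AM + 240 min = 11:43 AM.
The opening act ends at 11:43 AM − 90 min = 10:13 AM.
Load-in ends at 10:13 AM + 129 min = 12:22 PM.
But load-in is also said to end at 12:07 PM — a 15-minute conflict.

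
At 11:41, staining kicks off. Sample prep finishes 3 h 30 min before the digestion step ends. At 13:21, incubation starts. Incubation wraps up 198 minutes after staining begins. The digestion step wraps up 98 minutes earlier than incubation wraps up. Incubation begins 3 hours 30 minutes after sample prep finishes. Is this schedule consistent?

Yes

Incubation ends at 11:41 + 198 min = 14:59.
The digestion step ends at 14:59 − 98 min = 13:21.
Sample prep ends at 13:21 − 210 min = 09:51.
Incubation starts at 09:51 + 210 min = 13:21.
That matches the stated 13:21, so the schedule is consistent.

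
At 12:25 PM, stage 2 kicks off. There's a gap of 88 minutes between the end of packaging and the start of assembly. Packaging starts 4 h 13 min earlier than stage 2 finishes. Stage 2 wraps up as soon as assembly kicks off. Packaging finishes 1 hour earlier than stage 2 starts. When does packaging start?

8:40 AM

Packaging ends at 12:25 PM − 60 min = 11:25 AM.
Assembly starts at 11:25 AM + 88 min = 12:53 PM.
So stage 2 ends at 12:53 PM.
Packaging starts at 12:53 PM − 253 min = 8:40 AM.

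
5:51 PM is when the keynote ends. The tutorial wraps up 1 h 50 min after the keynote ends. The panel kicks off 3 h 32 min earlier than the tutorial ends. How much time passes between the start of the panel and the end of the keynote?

1 h 42 min

The tutorial ends at 5:51 PM + 110 min = 7:41 PM.
The panel starts at 7:41 PM − 212 min = 4:09 PM.
From 4:09 PM to 5:51 PM is 1 h 42 min.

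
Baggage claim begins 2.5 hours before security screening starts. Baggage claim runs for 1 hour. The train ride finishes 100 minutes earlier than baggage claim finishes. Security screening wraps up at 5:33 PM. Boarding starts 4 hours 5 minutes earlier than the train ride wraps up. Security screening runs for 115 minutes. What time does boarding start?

8:23 AM

Security screening starts at 5:33 PM − 115 min = 3:38 PM.
Baggage claim starts at 3:38 PM − 150 min = 1:08 PM.
Baggage claim ends at 1:08 PM + 60 min = 2:08 PM.
The train ride ends at 2:08 PM − 100 min = 12:28 PM.
Boarding starts at 12:28 PM − 245 min = 8:23 AM.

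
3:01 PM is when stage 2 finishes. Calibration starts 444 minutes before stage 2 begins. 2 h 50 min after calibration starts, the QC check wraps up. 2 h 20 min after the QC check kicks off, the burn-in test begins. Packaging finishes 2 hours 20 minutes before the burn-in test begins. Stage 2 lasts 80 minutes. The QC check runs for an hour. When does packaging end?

8:07 AM

Stage 2 starts at 3:01 PM − 80 min = 1:41 PM.
Calibration starts at 1:41 PM − 444 min = 6:17 AM.
The QC check ends at 6:17 AM + 170 min = 9:07 AM.
The QC check starts at 9:07 AM − 60 min = 8:07 AM.
The burn-in test starts at 8:07 AM + 140 min = 10:27 AM.
Packaging ends at 10:27 AM − 140 min = 8:07 AM.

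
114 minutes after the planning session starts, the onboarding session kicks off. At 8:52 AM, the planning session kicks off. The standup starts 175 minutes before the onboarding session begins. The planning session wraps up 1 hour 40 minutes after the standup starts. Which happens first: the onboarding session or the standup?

the standup

The onboarding session starts at 8:52 AM + 114 min = 10:46 AM.
The standup starts at 10:46 AM − 175 min = 7:51 AM.
The onboarding session starts at 10:46 AM and the standup starts at 7:51 AM, so the standup is first.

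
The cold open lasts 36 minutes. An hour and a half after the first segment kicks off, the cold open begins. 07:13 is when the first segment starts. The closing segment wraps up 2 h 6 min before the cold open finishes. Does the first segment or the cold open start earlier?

the first segment

The cold open starts at 07:13 + 90 min = 08:43.
The first segment starts at 07:13 and the cold open starts at 08:43, so the first segment is first.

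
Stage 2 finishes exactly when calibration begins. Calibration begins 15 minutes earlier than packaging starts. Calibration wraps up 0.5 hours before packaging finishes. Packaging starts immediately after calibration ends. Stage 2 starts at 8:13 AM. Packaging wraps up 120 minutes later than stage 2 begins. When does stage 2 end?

Packaging ends at 8:13 AM + 120 min = 10:13 AM.
Calibration ends at 10:13 AM − 30 min = 9:43 AM.
So packaging starts at 9:43 AM.
Calibration starts at 9:43 AM − 15 min = 9:28 AM.
So stage 2 ends at 9:28 AM.

9:28 AM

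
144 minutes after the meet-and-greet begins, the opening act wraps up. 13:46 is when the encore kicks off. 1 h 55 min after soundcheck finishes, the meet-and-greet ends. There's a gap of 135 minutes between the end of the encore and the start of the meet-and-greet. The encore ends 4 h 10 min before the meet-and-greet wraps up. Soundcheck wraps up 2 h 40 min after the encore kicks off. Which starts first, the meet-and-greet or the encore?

the encore

Soundcheck ends at 13:46 + 160 min = 16:26.
The meet-and-greet ends at 16:26 + 115 min = 18:21.
The encore ends at 18:21 − 250 min = 14:11.
The meet-and-greet starts at 14:11 + 135 min = 16:26.
The meet-and-greet starts at 16:26 and the encore starts at 13:46, so the encore is first.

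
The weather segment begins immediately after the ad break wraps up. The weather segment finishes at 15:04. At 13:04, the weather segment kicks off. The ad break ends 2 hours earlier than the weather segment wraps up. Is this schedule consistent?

Yes

The ad break ends at 15:04 − 120 min = 13:04.
So the weather segment starts at 13:04.
That matches the stated 13:04, so the schedule is consistent.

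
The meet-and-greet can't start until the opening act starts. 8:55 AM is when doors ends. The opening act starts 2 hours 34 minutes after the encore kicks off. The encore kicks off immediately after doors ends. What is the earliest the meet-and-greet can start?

The encore starts at 8:55 AM.
The opening act starts at 8:55 AM + 154 min = 11:29 AM.
The meet-and-greet is bounded by the opening act, so the earliest it can start is 11:29 AM.

11:29 AM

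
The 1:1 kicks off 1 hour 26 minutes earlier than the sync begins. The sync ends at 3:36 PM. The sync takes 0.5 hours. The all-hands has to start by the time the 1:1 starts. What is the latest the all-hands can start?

The sync starts at 3:36 PM − 30 min = 3:06 PM.
The 1:1 starts at 3:06 PM − 86 min = 1:40 PM.
The all-hands is bounded by the 1:1, so the latest it can start is 1:40 PM.

1:40 PM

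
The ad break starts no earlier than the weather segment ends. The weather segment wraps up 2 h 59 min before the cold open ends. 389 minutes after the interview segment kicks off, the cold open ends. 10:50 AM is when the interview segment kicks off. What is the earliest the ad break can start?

2:20 PM

The cold open ends at 10:50 AM + 389 min = 5:19 PM.
The weather segment ends at 5:19 PM − 179 min = 2:20 PM.
The ad break is bounded by the weather segment, so the earliest it can start is 2:20 PM.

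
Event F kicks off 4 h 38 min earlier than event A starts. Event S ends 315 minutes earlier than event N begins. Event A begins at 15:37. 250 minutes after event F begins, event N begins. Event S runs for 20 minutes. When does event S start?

09:34

Event F starts at 15:37 − 278 min = 10:59.
Event N starts at 10:59 + 250 min = 15:09.
Event S ends at 15:09 − 315 min = 09:54.
Event S starts at 09:54 − 20 min = 09:34.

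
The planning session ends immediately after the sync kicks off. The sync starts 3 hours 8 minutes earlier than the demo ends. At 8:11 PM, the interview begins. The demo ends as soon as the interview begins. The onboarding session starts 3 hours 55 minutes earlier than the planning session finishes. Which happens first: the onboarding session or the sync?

the onboarding session

The demo ends at 8:11 PM.
The sync starts at 8:11 PM − 188 min = 5:03 PM.
So the planning session ends at 5:03 PM.
The onboarding session starts at 5:03 PM − 235 min = 1:08 PM.
The onboarding session starts at 1:08 PM and the sync starts at 5:03 PM, so the onboarding session is first.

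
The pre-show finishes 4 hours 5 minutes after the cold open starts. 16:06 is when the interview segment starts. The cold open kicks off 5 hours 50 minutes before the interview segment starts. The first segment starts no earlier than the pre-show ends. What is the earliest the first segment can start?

14:21

The cold open starts at 16:06 − 350 min = 10:16.
The pre-show ends at 10:16 + 245 min = 14:21.
The first segment is bounded by the pre-show, so the earliest it can start is 14:21.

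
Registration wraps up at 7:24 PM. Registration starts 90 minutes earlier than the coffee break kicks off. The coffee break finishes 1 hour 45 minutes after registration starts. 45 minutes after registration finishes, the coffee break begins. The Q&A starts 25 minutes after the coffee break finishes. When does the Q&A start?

The coffee break starts at 7:24 PM + 45 min = 8:09 PM.
Registration starts at 8:09 PM − 90 min = 6:39 PM.
The coffee break ends at 6:39 PM + 105 min = 8:24 PM.
The Q&A starts at 8:24 PM + 25 min = 8:49 PM.

8:49 PM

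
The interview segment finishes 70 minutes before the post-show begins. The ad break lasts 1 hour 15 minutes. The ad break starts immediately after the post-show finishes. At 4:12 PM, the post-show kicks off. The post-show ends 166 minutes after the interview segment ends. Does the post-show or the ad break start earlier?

the post-show

The interview segment ends at 4:12 PM − 70 min = 3:02 PM.
The post-show ends at 3:02 PM + 166 min = 5:48 PM.
So the ad break starts at 5:48 PM.
The post-show starts at 4:12 PM and the ad break starts at 5:48 PM, so the post-show is first.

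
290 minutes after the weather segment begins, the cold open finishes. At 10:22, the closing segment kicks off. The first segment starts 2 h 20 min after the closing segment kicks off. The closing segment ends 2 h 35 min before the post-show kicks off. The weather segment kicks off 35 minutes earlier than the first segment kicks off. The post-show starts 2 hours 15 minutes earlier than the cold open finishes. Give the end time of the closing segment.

The first segment starts at 10:22 + 140 min = 12:42.
The weather segment starts at 12:42 − 35 min = 12:07.
The cold open ends at 12:07 + 290 min = 16:57.
The post-show starts at 16:57 − 135 min = 14:42.
The closing segment ends at 14:42 − 155 min = 12:07.

12:07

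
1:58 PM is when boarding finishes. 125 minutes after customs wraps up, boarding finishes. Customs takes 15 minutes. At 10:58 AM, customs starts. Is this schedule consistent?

Customs ends at 10:58 AM + 15 min = 11:13 AM.
Boarding ends at 11:13 AM + 125 min = 1:18 PM.
But boarding is also said to end at 1:58 PM — a 40-minute conflict.

No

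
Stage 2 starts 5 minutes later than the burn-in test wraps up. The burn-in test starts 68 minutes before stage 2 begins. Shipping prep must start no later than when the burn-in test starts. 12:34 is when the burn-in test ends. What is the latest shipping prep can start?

Stage 2 starts at 12:34 + 5 min = 12:39.
The burn-in test starts at 12:39 − 68 min = 11:31.
Shipping prep is bounded by the burn-in test, so the latest it can start is 11:31.

11:31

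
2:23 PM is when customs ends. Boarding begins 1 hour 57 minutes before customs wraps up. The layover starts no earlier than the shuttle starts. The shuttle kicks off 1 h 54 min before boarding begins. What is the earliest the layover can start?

10:32 AM

Boarding starts at 2:23 PM − 117 min = 12:26 PM.
The shuttle starts at 12:26 PM − 114 min = 10:32 AM.
The layover is bounded by the shuttle, so the earliest it can start is 10:32 AM.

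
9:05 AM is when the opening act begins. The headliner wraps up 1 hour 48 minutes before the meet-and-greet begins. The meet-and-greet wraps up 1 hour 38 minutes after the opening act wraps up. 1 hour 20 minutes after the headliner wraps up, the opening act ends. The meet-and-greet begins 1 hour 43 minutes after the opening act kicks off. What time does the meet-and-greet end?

The meet-and-greet starts at 9:05 AM + 103 min = 10:48 AM.
The headliner ends at 10:48 AM − 108 min = 9:00 AM.
The opening act ends at 9:00 AM + 80 min = 10:20 AM.
The meet-and-greet ends at 10:20 AM + 98 min = 11:58 AM.

11:58 AM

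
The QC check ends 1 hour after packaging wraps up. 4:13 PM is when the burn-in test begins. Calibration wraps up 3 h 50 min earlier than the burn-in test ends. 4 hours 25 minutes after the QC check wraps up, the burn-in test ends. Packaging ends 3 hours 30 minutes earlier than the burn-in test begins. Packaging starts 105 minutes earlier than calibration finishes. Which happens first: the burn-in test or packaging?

packaging

Packaging ends at 4:13 PM − 210 min = 12:43 PM.
The QC check ends at 12:43 PM + 60 min = 1:43 PM.
The burn-in test ends at 1:43 PM + 265 min = 6:08 PM.
Calibration ends at 6:08 PM − 230 min = 2:18 PM.
Packaging starts at 2:18 PM − 105 min = 12:33 PM.
The burn-in test starts at 4:13 PM and packaging starts at 12:33 PM, so packaging is first.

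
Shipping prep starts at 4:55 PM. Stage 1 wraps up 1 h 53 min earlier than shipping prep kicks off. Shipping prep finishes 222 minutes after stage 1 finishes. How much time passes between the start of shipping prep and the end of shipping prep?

1 h 49 min

Stage 1 ends at 4:55 PM − 113 min = 3:02 PM.
Shipping prep ends at 3:02 PM + 222 min = 6:44 PM.
From 4:55 PM to 6:44 PM is 1 h 49 min.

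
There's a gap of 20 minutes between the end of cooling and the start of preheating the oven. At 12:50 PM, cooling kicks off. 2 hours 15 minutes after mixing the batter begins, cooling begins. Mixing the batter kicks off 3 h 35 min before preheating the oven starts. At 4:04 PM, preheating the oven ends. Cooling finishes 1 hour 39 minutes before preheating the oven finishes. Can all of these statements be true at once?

No

Cooling ends at 4:04 PM − 99 min = 2:25 PM.
Preheating the oven starts at 2:25 PM + 20 min = 2:45 PM.
Mixing the batter starts at 2:45 PM − 215 min = 11:10 AM.
Cooling starts at 11:10 AM + 135 min = 1:25 PM.
But cooling is also said to start at 12:50 PM — a 35-minute conflict.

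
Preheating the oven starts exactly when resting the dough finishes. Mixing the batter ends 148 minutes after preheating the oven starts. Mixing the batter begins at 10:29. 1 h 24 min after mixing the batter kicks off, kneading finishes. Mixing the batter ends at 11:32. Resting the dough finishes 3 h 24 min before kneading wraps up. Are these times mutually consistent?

Kneading ends at 10:29 + 84 min = 11:53.
Resting the dough ends at 11:53 − 204 min = 08:29.
So preheating the oven starts at 08:29.
Mixing the batter ends at 08:29 + 148 min = 10:57.
But mixing the batter is also said to end at 11:32 — a 35-minute conflict.

No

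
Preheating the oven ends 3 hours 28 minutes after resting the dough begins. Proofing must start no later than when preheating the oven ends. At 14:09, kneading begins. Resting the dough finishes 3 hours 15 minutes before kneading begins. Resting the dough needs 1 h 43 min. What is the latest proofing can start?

Resting the dough ends at 14:09 − 195 min = 10:54.
Resting the dough starts at 10:54 − 103 min = 09:11.
Preheating the oven ends at 09:11 + 208 min = 12:39.
Proofing is bounded by preheating the oven, so the latest it can start is 12:39.

12:39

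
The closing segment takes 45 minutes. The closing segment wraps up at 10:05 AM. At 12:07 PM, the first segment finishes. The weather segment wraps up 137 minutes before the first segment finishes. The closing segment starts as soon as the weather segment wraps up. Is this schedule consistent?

The weather segment ends at 12:07 PM − 137 min = 9:50 AM.
So the closing segment starts at 9:50 AM.
The closing segment ends at 9:50 AM + 45 min = 10:35 AM.
But the closing segment is also said to end at 10:05 AM — a 30-minute conflict.

No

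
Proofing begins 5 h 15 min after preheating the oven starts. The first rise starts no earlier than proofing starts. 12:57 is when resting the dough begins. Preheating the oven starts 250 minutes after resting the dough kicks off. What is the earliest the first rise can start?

Preheating the oven starts at 12:57 + 250 min = 17:07.
Proofing starts at 17:07 + 315 min = 22:22.
The first rise is bounded by proofing, so the earliest it can start is 22:22.

22:22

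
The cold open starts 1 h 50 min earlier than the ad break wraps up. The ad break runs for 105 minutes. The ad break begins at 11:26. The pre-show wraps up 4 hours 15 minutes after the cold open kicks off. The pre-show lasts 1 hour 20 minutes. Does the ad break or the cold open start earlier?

the cold open

The ad break ends at 11:26 + 105 min = 13:11.
The cold open starts at 13:11 − 110 min = 11:21.
The ad break starts at 11:26 and the cold open starts at 11:21, so the cold open is first.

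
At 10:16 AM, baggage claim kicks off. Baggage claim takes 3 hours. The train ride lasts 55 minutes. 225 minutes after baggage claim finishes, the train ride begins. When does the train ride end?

5:56 PM

Baggage claim ends at 10:16 AM + 180 min = 1:16 PM.
The train ride starts at 1:16 PM + 225 min = 5:01 PM.
The train ride ends at 5:01 PM + 55 min = 5:56 PM.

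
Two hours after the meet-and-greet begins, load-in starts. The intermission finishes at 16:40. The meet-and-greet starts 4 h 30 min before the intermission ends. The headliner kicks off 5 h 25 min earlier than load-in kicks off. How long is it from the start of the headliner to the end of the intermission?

475 minutes

The meet-and-greet starts at 16:40 − 270 min = 12:10.
Load-in starts at 12:10 + 120 min = 14:10.
The headliner starts at 14:10 − 325 min = 08:45.
From 08:45 to 16:40 is 475 minutes.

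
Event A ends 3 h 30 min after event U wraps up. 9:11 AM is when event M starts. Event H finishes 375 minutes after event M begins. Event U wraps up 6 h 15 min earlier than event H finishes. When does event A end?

Event H ends at 9:11 AM + 375 min = 3:26 PM.
Event U ends at 3:26 PM − 375 min = 9:11 AM.
Event A ends at 9:11 AM + 210 min = 12:41 PM.

12:41 PM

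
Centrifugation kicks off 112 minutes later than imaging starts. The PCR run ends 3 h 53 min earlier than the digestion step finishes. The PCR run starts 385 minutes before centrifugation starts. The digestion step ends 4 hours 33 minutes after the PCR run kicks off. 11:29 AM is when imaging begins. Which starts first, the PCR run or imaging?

the PCR run

Centrifugation starts at 11:29 AM + 112 min = 1:21 PM.
The PCR run starts at 1:21 PM − 385 min = 6:56 AM.
The PCR run starts at 6:56 AM and imaging starts at 11:29 AM, so the PCR run is first.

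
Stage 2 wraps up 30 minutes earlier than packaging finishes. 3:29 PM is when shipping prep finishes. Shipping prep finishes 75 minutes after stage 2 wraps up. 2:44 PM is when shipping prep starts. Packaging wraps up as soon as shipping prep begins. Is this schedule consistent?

Yes

Packaging ends at 2:44 PM.
Stage 2 ends at 2:44 PM − 30 min = 2:14 PM.
Shipping prep ends at 2:14 PM + 75 min = 3:29 PM.
That matches the stated 3:29 PM, so the schedule is consistent.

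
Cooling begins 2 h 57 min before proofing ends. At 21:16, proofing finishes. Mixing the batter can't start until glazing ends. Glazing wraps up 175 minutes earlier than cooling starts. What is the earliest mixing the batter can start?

Cooling starts at 21:16 − 177 min = 18:19.
Glazing ends at 18:19 − 175 min = 15:24.
Mixing the batter is bounded by glazing, so the earliest it can start is 15:24.

15:24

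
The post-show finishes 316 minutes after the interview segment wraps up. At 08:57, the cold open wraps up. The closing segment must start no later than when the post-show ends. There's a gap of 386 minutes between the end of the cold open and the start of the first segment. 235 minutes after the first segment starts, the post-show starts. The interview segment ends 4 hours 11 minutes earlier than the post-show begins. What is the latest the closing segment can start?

20:23

The first segment starts at 08:57 + 386 min = 15:23.
The post-show starts at 15:23 + 235 min = 19:18.
The interview segment ends at 19:18 − 251 min = 15:07.
The post-show ends at 15:07 + 316 min = 20:23.
The closing segment is bounded by the post-show, so the latest it can start is 20:23.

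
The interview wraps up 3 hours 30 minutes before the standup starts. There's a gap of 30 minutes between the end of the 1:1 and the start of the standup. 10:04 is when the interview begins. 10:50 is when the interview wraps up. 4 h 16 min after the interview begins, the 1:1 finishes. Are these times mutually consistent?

No

The 1:1 ends at 10:04 + 256 min = 14:20.
The standup starts at 14:20 + 30 min = 14:50.
The interview ends at 14:50 − 210 min = 11:20.
But the interview is also said to end at 10:50 — a 30-minute conflict.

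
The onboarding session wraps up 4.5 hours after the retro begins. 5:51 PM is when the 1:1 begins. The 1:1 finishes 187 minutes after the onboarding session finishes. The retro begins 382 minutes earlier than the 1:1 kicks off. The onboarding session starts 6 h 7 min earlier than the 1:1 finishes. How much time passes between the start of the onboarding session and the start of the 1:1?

4 hours 52 minutes

The retro starts at 5:51 PM − 382 min = 11:29 AM.
The onboarding session ends at 11:29 AM + 270 min = 3:59 PM.
The 1:1 ends at 3:59 PM + 187 min = 7:06 PM.
The onboarding session starts at 7:06 PM − 367 min = 12:59 PM.
From 12:59 PM to 5:51 PM is 4 hours 52 minutes.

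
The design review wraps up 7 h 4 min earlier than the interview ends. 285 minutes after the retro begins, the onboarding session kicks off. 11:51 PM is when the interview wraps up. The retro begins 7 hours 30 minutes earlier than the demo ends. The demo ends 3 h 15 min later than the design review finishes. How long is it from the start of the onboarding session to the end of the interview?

394 minutes

The design review ends at 11:51 PM − 424 min = 4:47 PM.
The demo ends at 4:47 PM + 195 min = 8:02 PM.
The retro starts at 8:02 PM − 450 min = 12:32 PM.
The onboarding session starts at 12:32 PM + 285 min = 5:17 PM.
From 5:17 PM to 11:51 PM is 394 minutes.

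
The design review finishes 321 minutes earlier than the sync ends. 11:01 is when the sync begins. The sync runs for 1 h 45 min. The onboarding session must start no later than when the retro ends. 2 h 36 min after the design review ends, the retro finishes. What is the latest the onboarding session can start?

The sync ends at 11:01 + 105 min = 12:46.
The design review ends at 12:46 − 321 min = 07:25.
The retro ends at 07:25 + 156 min = 10:01.
The onboarding session is bounded by the retro, so the latest it can start is 10:01.

10:01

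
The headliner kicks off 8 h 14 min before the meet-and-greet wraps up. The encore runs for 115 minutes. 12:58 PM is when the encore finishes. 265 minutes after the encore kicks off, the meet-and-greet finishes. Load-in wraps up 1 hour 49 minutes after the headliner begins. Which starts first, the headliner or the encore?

the headliner

The encore starts at 12:58 PM − 115 min = 11:03 AM.
The meet-and-greet ends at 11:03 AM + 265 min = 3:28 PM.
The headliner starts at 3:28 PM − 494 min = 7:14 AM.
The headliner starts at 7:14 AM and the encore starts at 11:03 AM, so the headliner is first.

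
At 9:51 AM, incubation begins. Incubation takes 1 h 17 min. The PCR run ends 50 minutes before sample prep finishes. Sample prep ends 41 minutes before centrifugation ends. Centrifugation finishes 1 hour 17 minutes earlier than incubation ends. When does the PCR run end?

Incubation ends at 9:51 AM + 77 min = 11:08 AM.
Centrifugation ends at 11:08 AM − 77 min = 9:51 AM.
Sample prep ends at 9:51 AM − 41 min = 9:10 AM.
The PCR run ends at 9:10 AM − 50 min = 8:20 AM.

8:20 AM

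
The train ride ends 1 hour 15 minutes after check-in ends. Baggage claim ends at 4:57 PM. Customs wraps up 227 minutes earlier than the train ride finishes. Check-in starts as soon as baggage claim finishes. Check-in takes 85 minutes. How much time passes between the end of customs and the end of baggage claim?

Check-in starts at 4:57 PM.
Check-in ends at 4:57 PM + 85 min = 6:22 PM.
The train ride ends at 6:22 PM + 75 min = 7:37 PM.
Customs ends at 7:37 PM − 227 min = 3:50 PM.
From 3:50 PM to 4:57 PM is 67 minutes.

67 minutes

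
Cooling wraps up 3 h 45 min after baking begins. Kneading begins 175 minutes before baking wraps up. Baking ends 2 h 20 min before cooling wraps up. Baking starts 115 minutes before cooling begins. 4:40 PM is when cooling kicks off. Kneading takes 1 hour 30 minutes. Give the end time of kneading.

Baking starts at 4:40 PM − 115 min = 2:45 PM.
Cooling ends at 2:45 PM + 225 min = 6:30 PM.
Baking ends at 6:30 PM − 140 min = 4:10 PM.
Kneading starts at 4:10 PM − 175 min = 1:15 PM.
Kneading ends at 1:15 PM + 90 min = 2:45 PM.

2:45 PM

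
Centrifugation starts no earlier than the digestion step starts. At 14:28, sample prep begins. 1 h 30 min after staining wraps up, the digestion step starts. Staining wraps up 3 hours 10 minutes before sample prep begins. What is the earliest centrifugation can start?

12:48

Staining ends at 14:28 − 190 min = 11:18.
The digestion step starts at 11:18 + 90 min = 12:48.
Centrifugation is bounded by the digestion step, so the earliest it can start is 12:48.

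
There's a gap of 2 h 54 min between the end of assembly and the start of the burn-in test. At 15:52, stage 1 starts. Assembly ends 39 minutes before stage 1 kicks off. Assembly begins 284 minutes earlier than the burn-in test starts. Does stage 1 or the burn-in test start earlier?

stage 1

Assembly ends at 15:52 − 39 min = 15:13.
The burn-in test starts at 15:13 + 174 min = 18:07.
Stage 1 starts at 15:52 and the burn-in test starts at 18:07, so stage 1 is first.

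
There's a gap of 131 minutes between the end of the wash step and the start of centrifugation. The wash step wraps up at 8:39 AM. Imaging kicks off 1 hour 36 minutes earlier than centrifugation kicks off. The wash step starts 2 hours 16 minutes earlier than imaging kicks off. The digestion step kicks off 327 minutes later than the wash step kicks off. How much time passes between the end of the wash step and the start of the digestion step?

226 minutes

Centrifugation starts at 8:39 AM + 131 min = 10:50 AM.
Imaging starts at 10:50 AM − 96 min = 9:14 AM.
The wash step starts at 9:14 AM − 136 min = 6:58 AM.
The digestion step starts at 6:58 AM + 327 min = 12:25 PM.
From 8:39 AM to 12:25 PM is 226 minutes.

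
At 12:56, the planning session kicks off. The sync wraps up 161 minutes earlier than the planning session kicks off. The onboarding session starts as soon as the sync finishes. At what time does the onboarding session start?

The sync ends at 12:56 − 161 min = 10:15.
So the onboarding session starts at 10:15.

10:15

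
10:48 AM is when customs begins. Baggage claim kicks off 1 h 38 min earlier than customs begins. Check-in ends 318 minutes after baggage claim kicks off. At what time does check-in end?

2:28 PM

Baggage claim starts at 10:48 AM − 98 min = 9:10 AM.
Check-in ends at 9:10 AM + 318 min = 2:28 PM.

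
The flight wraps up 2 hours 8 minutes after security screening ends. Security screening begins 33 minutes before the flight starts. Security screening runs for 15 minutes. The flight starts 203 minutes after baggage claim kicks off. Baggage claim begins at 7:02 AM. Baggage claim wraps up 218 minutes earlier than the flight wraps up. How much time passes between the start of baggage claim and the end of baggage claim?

The flight starts at 7:02 AM + 203 min = 10:25 AM.
Security screening starts at 10:25 AM − 33 min = 9:52 AM.
Security screening ends at 9:52 AM + 15 min = 10:07 AM.
The flight ends at 10:07 AM + 128 min = 12:15 PM.
Baggage claim ends at 12:15 PM − 218 min = 8:37 AM.
From 7:02 AM to 8:37 AM is 1 hour 35 minutes.

1 hour 35 minutes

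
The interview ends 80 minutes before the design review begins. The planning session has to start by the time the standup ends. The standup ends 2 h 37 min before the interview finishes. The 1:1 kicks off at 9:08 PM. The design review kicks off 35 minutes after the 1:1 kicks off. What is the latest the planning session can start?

The design review starts at 9:08 PM + 35 min = 9:43 PM.
The interview ends at 9:43 PM − 80 min = 8:23 PM.
The standup ends at 8:23 PM − 157 min = 5:46 PM.
The planning session is bounded by the standup, so the latest it can start is 5:46 PM.

5:46 PM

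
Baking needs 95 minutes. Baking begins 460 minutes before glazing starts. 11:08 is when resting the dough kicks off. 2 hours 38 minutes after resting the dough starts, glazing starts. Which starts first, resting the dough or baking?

Glazing starts at 11:08 + 158 min = 13:46.
Baking starts at 13:46 − 460 min = 06:06.
Resting the dough starts at 11:08 and baking starts at 06:06, so baking is first.

baking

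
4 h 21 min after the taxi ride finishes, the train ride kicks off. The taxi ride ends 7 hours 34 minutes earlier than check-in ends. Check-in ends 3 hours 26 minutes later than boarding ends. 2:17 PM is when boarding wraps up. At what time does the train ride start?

Check-in ends at 2:17 PM + 206 min = 5:43 PM.
The taxi ride ends at 5:43 PM − 454 min = 10:09 AM.
The train ride starts at 10:09 AM + 261 min = 2:30 PM.

2:30 PM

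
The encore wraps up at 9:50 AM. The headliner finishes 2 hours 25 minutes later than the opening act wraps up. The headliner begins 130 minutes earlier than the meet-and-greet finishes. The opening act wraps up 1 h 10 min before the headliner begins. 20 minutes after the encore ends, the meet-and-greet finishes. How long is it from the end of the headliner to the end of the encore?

The meet-and-greet ends at 9:50 AM + 20 min = 10:10 AM.
The headliner starts at 10:10 AM − 130 min = 8:00 AM.
The opening act ends at 8:00 AM − 70 min = 6:50 AM.
The headliner ends at 6:50 AM + 145 min = 9:15 AM.
From 9:15 AM to 9:50 AM is 35 minutes.

35 minutes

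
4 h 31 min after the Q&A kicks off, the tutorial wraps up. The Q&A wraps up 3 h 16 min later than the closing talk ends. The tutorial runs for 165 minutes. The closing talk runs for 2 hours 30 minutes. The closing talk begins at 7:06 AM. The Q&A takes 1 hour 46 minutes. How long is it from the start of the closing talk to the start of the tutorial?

The closing talk ends at 7:06 AM + 150 min = 9:36 AM.
The Q&A ends at 9:36 AM + 196 min = 12:52 PM.
The Q&A starts at 12:52 PM − 106 min = 11:06 AM.
The tutorial ends at 11:06 AM + 271 min = 3:37 PM.
The tutorial starts at 3:37 PM − 165 min = 12:52 PM.
From 7:06 AM to 12:52 PM is 346 minutes.

346 minutes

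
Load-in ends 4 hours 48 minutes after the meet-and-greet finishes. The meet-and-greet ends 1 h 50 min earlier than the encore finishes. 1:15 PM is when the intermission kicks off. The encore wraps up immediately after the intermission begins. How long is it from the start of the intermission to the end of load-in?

2 hours 58 minutes

The encore ends at 1:15 PM.
The meet-and-greet ends at 1:15 PM − 110 min = 11:25 AM.
Load-in ends at 11:25 AM + 288 min = 4:13 PM.
From 1:15 PM to 4:13 PM is 2 hours 58 minutes.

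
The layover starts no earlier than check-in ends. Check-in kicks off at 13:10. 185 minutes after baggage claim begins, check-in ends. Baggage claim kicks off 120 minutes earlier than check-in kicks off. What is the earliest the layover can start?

14:15

Baggage claim starts at 13:10 − 120 min = 11:10.
Check-in ends at 11:10 + 185 min = 14:15.
The layover is bounded by check-in, so the earliest it can start is 14:15.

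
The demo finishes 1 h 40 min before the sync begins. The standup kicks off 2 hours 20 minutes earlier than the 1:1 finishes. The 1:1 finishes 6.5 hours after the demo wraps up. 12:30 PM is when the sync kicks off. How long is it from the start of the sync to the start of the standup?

The demo ends at 12:30 PM − 100 min = 10:50 AM.
The 1:1 ends at 10:50 AM + 390 min = 5:20 PM.
The standup starts at 5:20 PM − 140 min = 3:00 PM.
From 12:30 PM to 3:00 PM is 2 h 30 min.

2 h 30 min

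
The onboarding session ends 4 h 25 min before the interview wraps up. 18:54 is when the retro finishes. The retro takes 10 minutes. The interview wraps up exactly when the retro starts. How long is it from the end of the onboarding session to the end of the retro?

The retro starts at 18:54 − 10 min = 18:44.
So the interview ends at 18:44.
The onboarding session ends at 18:44 − 265 min = 14:19.
From 14:19 to 18:54 is 4 hours 35 minutes.

4 hours 35 minutes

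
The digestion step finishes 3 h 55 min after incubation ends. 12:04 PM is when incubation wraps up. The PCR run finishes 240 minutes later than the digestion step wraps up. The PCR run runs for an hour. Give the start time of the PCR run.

The digestion step ends at 12:04 PM + 235 min = 3:59 PM.
The PCR run ends at 3:59 PM + 240 min = 7:59 PM.
The PCR run starts at 7:59 PM − 60 min = 6:59 PM.

6:59 PM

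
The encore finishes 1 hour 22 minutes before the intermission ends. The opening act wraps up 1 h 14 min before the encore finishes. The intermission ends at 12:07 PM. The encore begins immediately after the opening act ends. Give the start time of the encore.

9:31 AM

The encore ends at 12:07 PM − 82 min = 10:45 AM.
The opening act ends at 10:45 AM − 74 min = 9:31 AM.
So the encore starts at 9:31 AM.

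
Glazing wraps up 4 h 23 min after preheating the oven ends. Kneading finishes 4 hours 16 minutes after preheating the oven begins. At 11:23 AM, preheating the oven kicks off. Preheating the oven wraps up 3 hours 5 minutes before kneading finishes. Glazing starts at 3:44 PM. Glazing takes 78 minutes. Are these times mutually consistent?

No

Kneading ends at 11:23 AM + 256 min = 3:39 PM.
Preheating the oven ends at 3:39 PM − 185 min = 12:34 PM.
Glazing ends at 12:34 PM + 263 min = 4:57 PM.
Glazing starts at 4:57 PM − 78 min = 3:39 PM.
But glazing is also said to start at 3:44 PM — a 5-minute conflict.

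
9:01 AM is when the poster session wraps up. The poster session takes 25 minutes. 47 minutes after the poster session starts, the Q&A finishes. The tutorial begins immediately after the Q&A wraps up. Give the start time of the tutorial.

The poster session starts at 9:01 AM − 25 min = 8:36 AM.
The Q&A ends at 8:36 AM + 47 min = 9:23 AM.
So the tutorial starts at 9:23 AM.

9:23 AM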